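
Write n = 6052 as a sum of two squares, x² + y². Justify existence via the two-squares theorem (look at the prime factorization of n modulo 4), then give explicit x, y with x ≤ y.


Step 1: Factor n = 6052 = 2^2 · 17 · 89.
Step 2: Check the mod-4 condition on each prime factor: 2 = 2 (special); 17 ≡ 1 (mod 4), exponent 1; 89 ≡ 1 (mod 4), exponent 1.
All primes ≡ 3 (mod 4) appear to even exponent (or don't appear), so by the two-squares theorem n IS expressible as a sum of two squares.
Step 3: Build a representation. Group n = k² · m with k = 2 and m = 17 · 89 = 1513 (a product of primes ≡ 1 (mod 4)); a representation of m scales to one of n via (k·x)² + (k·y)² = k²(x² + y²). Each prime p ≡ 1 (mod 4) is itself a sum of two squares; find a² by testing p − a² for a perfect square:
  17: 17 − 1² = 16 = 4² ⇒ 17 = 1² + 4².
  89: 89 − 1² = 88, 89 − 2² = 85, 89 − 3² = 80, 89 − 4² = 73, 89 − 5² = 64 = 8² ⇒ 89 = 5² + 8².
  Combine using the Brahmagupta–Fibonacci identity (a² + b²)(c² + d²) = (ac − bd)² + (ad + bc)² = (ac + bd)² + (ad − bc)²:
  17 · 89 = 1513: from (1² + 4²)(5² + 8²), take (1·5 − 4·8, 1·8 + 4·5) = (5 − 32, 8 + 20) = (-27, 28); dropping signs (only squares matter) gives (27, 28); check 27² + 28² = 729 + 784 = 1513 ✓.
  Scale by k = 2: (2·27, 2·28) = (54, 56).
Step 4: Order so x ≤ y and verify: 54² + 56² = 2916 + 3136 = 6052 = n. ✓

n = 6052 = 54² + 56² (one valid representation with x ≤ y).


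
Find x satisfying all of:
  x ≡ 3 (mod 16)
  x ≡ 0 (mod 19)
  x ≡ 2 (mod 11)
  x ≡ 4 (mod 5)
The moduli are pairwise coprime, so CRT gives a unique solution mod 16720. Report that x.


Product of moduli M = 16 · 19 · 11 · 5 = 16720.
Merge one congruence at a time:
  Start: x ≡ 3 (mod 16).
  Combine with x ≡ 0 (mod 19); new modulus lcm = 304.
    Write x = 3 + 16·t and substitute into x ≡ 0 (mod 19): 16·t ≡ 0 − 3 = -3 (mod 19).
    Reduce coefficients mod 19: 16·t ≡ 16 (mod 19).
    The inverse of 16 mod 19 is 6 (since 16·6 = 96 = 5·19 + 1), so t ≡ 6·16 = 96 ≡ 1 (mod 19).
    Then x = 3 + 16·1 = 19, valid modulo lcm(16, 19) = 304: x ≡ 19 (mod 304).
  Combine with x ≡ 2 (mod 11); new modulus lcm = 3344.
    Write x = 19 + 304·t and substitute into x ≡ 2 (mod 11): 304·t ≡ 2 − 19 = -17 (mod 11).
    Reduce coefficients mod 11: 7·t ≡ 5 (mod 11).
    The inverse of 7 mod 11 is 8 (since 7·8 = 56 = 5·11 + 1), so t ≡ 8·5 = 40 ≡ 7 (mod 11).
    Then x = 19 + 304·7 = 2147, valid modulo lcm(304, 11) = 3344: x ≡ 2147 (mod 3344).
  Combine with x ≡ 4 (mod 5); new modulus lcm = 16720.
    Write x = 2147 + 3344·t and substitute into x ≡ 4 (mod 5): 3344·t ≡ 4 − 2147 = -2143 (mod 5).
    Reduce coefficients mod 5: 4·t ≡ 2 (mod 5).
    The inverse of 4 mod 5 is 4 (since 4·4 = 16 = 3·5 + 1), so t ≡ 4·2 = 8 ≡ 3 (mod 5).
    Then x = 2147 + 3344·3 = 12179, valid modulo lcm(3344, 5) = 16720: x ≡ 12179 (mod 16720).
Verify against each original: 12179 mod 16 = 3, 12179 mod 19 = 0, 12179 mod 11 = 2, 12179 mod 5 = 4.

x ≡ 12179 (mod 16720).


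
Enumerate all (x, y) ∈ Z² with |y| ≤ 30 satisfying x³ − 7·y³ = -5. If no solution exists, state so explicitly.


The equation is x³ - 7y³ = -5. For fixed y, x³ = 7·y³ − 5, so a solution requires the RHS to be a perfect cube.
Strategy: iterate y from -30 to 30, compute RHS = 7·y³ − 5, and check whether it is a (positive or negative) perfect cube.
Check small values of y:
  y = 0: RHS = -5 is not a perfect cube.
  y = 1: RHS = 2 is not a perfect cube.
  y = -1: RHS = -12 is not a perfect cube.
  y = 2: RHS = 51 is not a perfect cube.
  y = -2: RHS = -61 is not a perfect cube.
  y = 3: RHS = 184 is not a perfect cube.
  y = -3: RHS = -194 is not a perfect cube.
Continuing the search up to |y| = 30 finds no solutions either.
No (x, y) in the scanned range satisfies the equation.

No integer solutions with |y| ≤ 30.


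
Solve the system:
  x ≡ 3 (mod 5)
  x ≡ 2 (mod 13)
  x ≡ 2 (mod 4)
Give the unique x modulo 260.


Moduli 5, 13, 4 are pairwise coprime; by CRT there is a unique solution modulo M = 5 · 13 · 4 = 260.
Solve pairwise, accumulating the modulus:
  Start with x ≡ 3 (mod 5).
  Combine with x ≡ 2 (mod 13): since gcd(5, 13) = 1, we get a unique residue mod 65.
    Write x = 3 + 5·t and substitute into x ≡ 2 (mod 13): 5·t ≡ 2 − 3 = -1 (mod 13).
    Reduce coefficients mod 13: 5·t ≡ 12 (mod 13).
    The inverse of 5 mod 13 is 8 (since 5·8 = 40 = 3·13 + 1), so t ≡ 8·12 = 96 ≡ 5 (mod 13).
    Then x = 3 + 5·5 = 28, valid modulo lcm(5, 13) = 65: x ≡ 28 (mod 65).
  Combine with x ≡ 2 (mod 4): since gcd(65, 4) = 1, we get a unique residue mod 260.
    Write x = 28 + 65·t and substitute into x ≡ 2 (mod 4): 65·t ≡ 2 − 28 = -26 (mod 4).
    Reduce coefficients mod 4: 1·t ≡ 2 (mod 4).
    So t ≡ 2 (mod 4).
    Then x = 28 + 65·2 = 158, valid modulo lcm(65, 4) = 260: x ≡ 158 (mod 260).
Verify: 158 mod 5 = 3 ✓, 158 mod 13 = 2 ✓, 158 mod 4 = 2 ✓.

x ≡ 158 (mod 260).


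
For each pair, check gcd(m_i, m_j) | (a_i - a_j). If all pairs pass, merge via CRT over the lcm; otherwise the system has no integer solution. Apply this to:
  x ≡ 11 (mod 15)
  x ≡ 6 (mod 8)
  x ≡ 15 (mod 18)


Moduli 15, 8, 18 are not pairwise coprime, so CRT works modulo lcm(m_i) when all pairwise compatibility conditions hold.
Pairwise compatibility: gcd(m_i, m_j) must divide a_i - a_j for every pair.
Merge one congruence at a time:
  Start: x ≡ 11 (mod 15).
  Combine with x ≡ 6 (mod 8): gcd(15, 8) = 1; 6 - 11 = -5, which IS divisible by 1, so compatible.
    Write x = 11 + 15·t and substitute into x ≡ 6 (mod 8): 15·t ≡ 6 − 11 = -5 (mod 8).
    Reduce coefficients mod 8: 7·t ≡ 3 (mod 8).
    The inverse of 7 mod 8 is 7 (since 7·7 = 49 = 6·8 + 1), so t ≡ 7·3 = 21 ≡ 5 (mod 8).
    Then x = 11 + 15·5 = 86, valid modulo lcm(15, 8) = 120: x ≡ 86 (mod 120).
  Combine with x ≡ 15 (mod 18): gcd(120, 18) = 6, and 15 - 86 = -71 is NOT divisible by 6.
    ⇒ system is inconsistent (no integer solution).

No solution (the system is inconsistent).


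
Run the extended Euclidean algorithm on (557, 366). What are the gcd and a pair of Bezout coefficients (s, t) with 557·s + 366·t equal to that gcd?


Euclidean algorithm on (557, 366) — divide until remainder is 0:
  557 = 1 · 366 + 191
  366 = 1 · 191 + 175
  191 = 1 · 175 + 16
  175 = 10 · 16 + 15
  16 = 1 · 15 + 1
  15 = 15 · 1 + 0
gcd(557, 366) = 1.
Track Bezout coefficients alongside the remainders: start with r₀ = 557 = a·1 + b·0 (s = 1, t = 0) and r₁ = 366 = a·0 + b·1 (s = 0, t = 1); each new remainder r_{k+1} = r_{k-1} − q_k·r_k inherits s_{k+1} = s_{k-1} − q_k·s_k, t_{k+1} = t_{k-1} − q_k·t_k, so r_k = a·s_k + b·t_k at every step:
  q = 1: r = 191, s = 1 − 1·0 = 1, t = 0 − 1·1 = -1  (check: 557·1 + 366·(-1) = 191)
  q = 1: r = 175, s = 0 − 1·1 = -1, t = 1 − 1·(-1) = 2  (check: 557·(-1) + 366·2 = 175)
  q = 1: r = 16, s = 1 − 1·(-1) = 2, t = -1 − 1·2 = -3  (check: 557·2 + 366·(-3) = 16)
  q = 10: r = 15, s = -1 − 10·2 = -21, t = 2 − 10·(-3) = 32  (check: 557·(-21) + 366·32 = 15)
  q = 1: r = 1, s = 2 − 1·(-21) = 23, t = -3 − 1·32 = -35  (check: 557·23 + 366·(-35) = 1)
The row with r = 1 (the gcd) gives the Bezout coefficients s = 23, t = -35.
Result: 557 · (23) + 366 · (-35) = 1.

gcd(557, 366) = 1; s = 23, t = -35 (check: 557·23 + 366·(-35) = 1).


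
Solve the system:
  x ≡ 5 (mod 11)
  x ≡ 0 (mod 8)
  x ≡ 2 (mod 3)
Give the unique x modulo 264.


Moduli 11, 8, 3 are pairwise coprime; by CRT there is a unique solution modulo M = 11 · 8 · 3 = 264.
Solve pairwise, accumulating the modulus:
  Start with x ≡ 5 (mod 11).
  Combine with x ≡ 0 (mod 8): since gcd(11, 8) = 1, we get a unique residue mod 88.
    Write x = 5 + 11·t and substitute into x ≡ 0 (mod 8): 11·t ≡ 0 − 5 = -5 (mod 8).
    Reduce coefficients mod 8: 3·t ≡ 3 (mod 8).
    The inverse of 3 mod 8 is 3 (since 3·3 = 9 = 1·8 + 1), so t ≡ 3·3 = 9 ≡ 1 (mod 8).
    Then x = 5 + 11·1 = 16, valid modulo lcm(11, 8) = 88: x ≡ 16 (mod 88).
  Combine with x ≡ 2 (mod 3): since gcd(88, 3) = 1, we get a unique residue mod 264.
    Write x = 16 + 88·t and substitute into x ≡ 2 (mod 3): 88·t ≡ 2 − 16 = -14 (mod 3).
    Reduce coefficients mod 3: 1·t ≡ 1 (mod 3).
    So t ≡ 1 (mod 3).
    Then x = 16 + 88·1 = 104, valid modulo lcm(88, 3) = 264: x ≡ 104 (mod 264).
Verify: 104 mod 11 = 5 ✓, 104 mod 8 = 0 ✓, 104 mod 3 = 2 ✓.

x ≡ 104 (mod 264).


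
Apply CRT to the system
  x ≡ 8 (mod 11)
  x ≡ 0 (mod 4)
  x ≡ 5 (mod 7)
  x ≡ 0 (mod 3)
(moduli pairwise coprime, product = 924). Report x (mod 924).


Product of moduli M = 11 · 4 · 7 · 3 = 924.
Merge one congruence at a time:
  Start: x ≡ 8 (mod 11).
  Combine with x ≡ 0 (mod 4); new modulus lcm = 44.
    Write x = 8 + 11·t and substitute into x ≡ 0 (mod 4): 11·t ≡ 0 − 8 = -8 (mod 4).
    Reduce coefficients mod 4: 3·t ≡ 0 (mod 4).
    The inverse of 3 mod 4 is 3 (since 3·3 = 9 = 2·4 + 1), so t ≡ 3·0 = 0 ≡ 0 (mod 4).
    Then x = 8 + 11·0 = 8, valid modulo lcm(11, 4) = 44: x ≡ 8 (mod 44).
  Combine with x ≡ 5 (mod 7); new modulus lcm = 308.
    Write x = 8 + 44·t and substitute into x ≡ 5 (mod 7): 44·t ≡ 5 − 8 = -3 (mod 7).
    Reduce coefficients mod 7: 2·t ≡ 4 (mod 7).
    The inverse of 2 mod 7 is 4 (since 2·4 = 8 = 1·7 + 1), so t ≡ 4·4 = 16 ≡ 2 (mod 7).
    Then x = 8 + 44·2 = 96, valid modulo lcm(44, 7) = 308: x ≡ 96 (mod 308).
  Combine with x ≡ 0 (mod 3); new modulus lcm = 924.
    Write x = 96 + 308·t and substitute into x ≡ 0 (mod 3): 308·t ≡ 0 − 96 = -96 (mod 3).
    Reduce coefficients mod 3: 2·t ≡ 0 (mod 3).
    The inverse of 2 mod 3 is 2 (since 2·2 = 4 = 1·3 + 1), so t ≡ 2·0 = 0 ≡ 0 (mod 3).
    Then x = 96 + 308·0 = 96, valid modulo lcm(308, 3) = 924: x ≡ 96 (mod 924).
Verify against each original: 96 mod 11 = 8, 96 mod 4 = 0, 96 mod 7 = 5, 96 mod 3 = 0.

x ≡ 96 (mod 924).


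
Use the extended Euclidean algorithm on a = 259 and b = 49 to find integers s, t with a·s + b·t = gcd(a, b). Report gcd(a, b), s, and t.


Euclidean algorithm on (259, 49) — divide until remainder is 0:
  259 = 5 · 49 + 14
  49 = 3 · 14 + 7
  14 = 2 · 7 + 0
gcd(259, 49) = 7.
Track Bezout coefficients alongside the remainders: start with r₀ = 259 = a·1 + b·0 (s = 1, t = 0) and r₁ = 49 = a·0 + b·1 (s = 0, t = 1); each new remainder r_{k+1} = r_{k-1} − q_k·r_k inherits s_{k+1} = s_{k-1} − q_k·s_k, t_{k+1} = t_{k-1} − q_k·t_k, so r_k = a·s_k + b·t_k at every step:
  q = 5: r = 14, s = 1 − 5·0 = 1, t = 0 − 5·1 = -5  (check: 259·1 + 49·(-5) = 14)
  q = 3: r = 7, s = 0 − 3·1 = -3, t = 1 − 3·(-5) = 16  (check: 259·(-3) + 49·16 = 7)
The row with r = 7 (the gcd) gives the Bezout coefficients s = -3, t = 16.
Result: 259 · (-3) + 49 · (16) = 7.

gcd(259, 49) = 7; s = -3, t = 16 (check: 259·(-3) + 49·16 = 7).


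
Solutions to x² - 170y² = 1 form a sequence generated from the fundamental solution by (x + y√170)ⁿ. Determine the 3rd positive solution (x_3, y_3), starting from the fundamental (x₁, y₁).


Step 1: Find the fundamental solution (x₁, y₁) of x² - 170y² = 1.
  Expand √170 as a continued fraction. a₀ = ⌊√170⌋ = 13; iterate m_{k+1} = d_k·a_k − m_k, d_{k+1} = (170 − m_{k+1}²)/d_k, a_{k+1} = ⌊(a₀ + m_{k+1})/d_{k+1}⌋ (starting m₀ = 0, d₀ = 1), with convergents p_k = a_k·p_{k-1} + p_{k-2}, q_k = a_k·q_{k-1} + q_{k-2} (p₋₁ = 1, q₋₁ = 0):
  k = 0: a₀ = 13; p₀/q₀ = 13/1; p₀² − 170·q₀² = 169 − 170 = -1.
  k = 1: m = 13, d = 1, a = ⌊(13 + 13)/1⌋ = 26; p/q = (26·13 + 1)/(26·1 + 0) = 339/26; p² − 170·q² = 114921 − 114920 = 1.
  The first convergent with p² − 170·q² = 1 gives the fundamental solution (x₁, y₁) = (339, 26).
Step 2: Apply the recurrence (x_{n+1}, y_{n+1}) = (x₁x_n + 170y₁y_n, x₁y_n + y₁x_n) repeatedly.
  From (x_1, y_1) = (339, 26): x_2 = 339·339 + 170·26·26 = 229841; y_2 = 339·26 + 26·339 = 17628.
  From (x_2, y_2) = (229841, 17628): x_3 = 339·229841 + 170·26·17628 = 155831859; y_3 = 339·17628 + 26·229841 = 11951758.
Step 3: Verify x_3² - 170·y_3² = 24283568279395881 - 24283568279395880 = 1 (should be 1). ✓

(x_1, y_1) = (339, 26); (x_3, y_3) = (155831859, 11951758).


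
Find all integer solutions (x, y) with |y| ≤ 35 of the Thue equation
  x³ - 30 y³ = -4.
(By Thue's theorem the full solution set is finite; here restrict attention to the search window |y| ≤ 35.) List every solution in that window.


The equation is x³ - 30y³ = -4. For fixed y, x³ = 30·y³ − 4, so a solution requires the RHS to be a perfect cube.
Strategy: iterate y from -35 to 35, compute RHS = 30·y³ − 4, and check whether it is a (positive or negative) perfect cube.
Check small values of y:
  y = 0: RHS = -4 is not a perfect cube.
  y = 1: RHS = 26 is not a perfect cube.
  y = -1: RHS = -34 is not a perfect cube.
  y = 2: RHS = 236 is not a perfect cube.
  y = -2: RHS = -244 is not a perfect cube.
  y = 3: RHS = 806 is not a perfect cube.
  y = -3: RHS = -814 is not a perfect cube.
Continuing the search up to |y| = 35 finds no solutions either.
No (x, y) in the scanned range satisfies the equation.

No integer solutions with |y| ≤ 35.


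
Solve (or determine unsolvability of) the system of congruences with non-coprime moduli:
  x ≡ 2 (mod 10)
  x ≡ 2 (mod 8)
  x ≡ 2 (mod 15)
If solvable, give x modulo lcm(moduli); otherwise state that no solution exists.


Moduli 10, 8, 15 are not pairwise coprime, so CRT works modulo lcm(m_i) when all pairwise compatibility conditions hold.
Pairwise compatibility: gcd(m_i, m_j) must divide a_i - a_j for every pair.
Merge one congruence at a time:
  Start: x ≡ 2 (mod 10).
  Combine with x ≡ 2 (mod 8): gcd(10, 8) = 2; 2 - 2 = 0, which IS divisible by 2, so compatible.
    Write x = 2 + 10·t and substitute into x ≡ 2 (mod 8): 10·t ≡ 2 − 2 = 0 (mod 8).
    Divide the congruence (and modulus) by g = 2: 5·t ≡ 0 (mod 4).
    Reduce coefficients mod 4: 1·t ≡ 0 (mod 4).
    So t ≡ 0 (mod 4).
    Then x = 2 + 10·0 = 2, valid modulo lcm(10, 8) = 40: x ≡ 2 (mod 40).
  Combine with x ≡ 2 (mod 15): gcd(40, 15) = 5; 2 - 2 = 0, which IS divisible by 5, so compatible.
    Write x = 2 + 40·t and substitute into x ≡ 2 (mod 15): 40·t ≡ 2 − 2 = 0 (mod 15).
    Divide the congruence (and modulus) by g = 5: 8·t ≡ 0 (mod 3).
    Reduce coefficients mod 3: 2·t ≡ 0 (mod 3).
    The inverse of 2 mod 3 is 2 (since 2·2 = 4 = 1·3 + 1), so t ≡ 2·0 = 0 ≡ 0 (mod 3).
    Then x = 2 + 40·0 = 2, valid modulo lcm(40, 15) = 120: x ≡ 2 (mod 120).
Verify: 2 mod 10 = 2, 2 mod 8 = 2, 2 mod 15 = 2.

x ≡ 2 (mod 120).


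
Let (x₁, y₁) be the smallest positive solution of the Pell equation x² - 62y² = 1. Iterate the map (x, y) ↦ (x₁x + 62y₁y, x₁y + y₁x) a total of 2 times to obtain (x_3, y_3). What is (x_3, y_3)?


Step 1: Find the fundamental solution (x₁, y₁) of x² - 62y² = 1.
  Expand √62 as a continued fraction. a₀ = ⌊√62⌋ = 7; iterate m_{k+1} = d_k·a_k − m_k, d_{k+1} = (62 − m_{k+1}²)/d_k, a_{k+1} = ⌊(a₀ + m_{k+1})/d_{k+1}⌋ (starting m₀ = 0, d₀ = 1), with convergents p_k = a_k·p_{k-1} + p_{k-2}, q_k = a_k·q_{k-1} + q_{k-2} (p₋₁ = 1, q₋₁ = 0):
  k = 0: a₀ = 7; p₀/q₀ = 7/1; p₀² − 62·q₀² = 49 − 62 = -13.
  k = 1: m = 7, d = 13, a = ⌊(7 + 7)/13⌋ = 1; p/q = (1·7 + 1)/(1·1 + 0) = 8/1; p² − 62·q² = 64 − 62 = 2.
  k = 2: m = 6, d = 2, a = ⌊(7 + 6)/2⌋ = 6; p/q = (6·8 + 7)/(6·1 + 1) = 55/7; p² − 62·q² = 3025 − 3038 = -13.
  k = 3: m = 6, d = 13, a = ⌊(7 + 6)/13⌋ = 1; p/q = (1·55 + 8)/(1·7 + 1) = 63/8; p² − 62·q² = 3969 − 3968 = 1.
  The first convergent with p² − 62·q² = 1 gives the fundamental solution (x₁, y₁) = (63, 8).
Step 2: Apply the recurrence (x_{n+1}, y_{n+1}) = (x₁x_n + 62y₁y_n, x₁y_n + y₁x_n) repeatedly.
  From (x_1, y_1) = (63, 8): x_2 = 63·63 + 62·8·8 = 7937; y_2 = 63·8 + 8·63 = 1008.
  From (x_2, y_2) = (7937, 1008): x_3 = 63·7937 + 62·8·1008 = 999999; y_3 = 63·1008 + 8·7937 = 127000.
Step 3: Verify x_3² - 62·y_3² = 999998000001 - 999998000000 = 1 (should be 1). ✓

(x_1, y_1) = (63, 8); (x_3, y_3) = (999999, 127000).


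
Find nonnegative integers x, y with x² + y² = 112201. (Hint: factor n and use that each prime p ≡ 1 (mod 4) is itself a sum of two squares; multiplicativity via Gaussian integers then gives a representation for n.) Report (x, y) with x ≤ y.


Step 1: Factor n = 112201 = 29 · 53 · 73.
Step 2: Check the mod-4 condition on each prime factor: 29 ≡ 1 (mod 4), exponent 1; 53 ≡ 1 (mod 4), exponent 1; 73 ≡ 1 (mod 4), exponent 1.
All primes ≡ 3 (mod 4) appear to even exponent (or don't appear), so by the two-squares theorem n IS expressible as a sum of two squares.
Step 3: Build a representation. Here n = 29 · 53 · 73 is a product of primes ≡ 1 (mod 4). Each prime p ≡ 1 (mod 4) is itself a sum of two squares; find a² by testing p − a² for a perfect square:
  29: 29 − 1² = 28, 29 − 2² = 25 = 5² ⇒ 29 = 2² + 5².
  53: 53 − 1² = 52, 53 − 2² = 49 = 7² ⇒ 53 = 2² + 7².
  73: 73 − 1² = 72, 73 − 2² = 69, 73 − 3² = 64 = 8² ⇒ 73 = 3² + 8².
  Combine using the Brahmagupta–Fibonacci identity (a² + b²)(c² + d²) = (ac − bd)² + (ad + bc)² = (ac + bd)² + (ad − bc)²:
  29 · 53 = 1537: from (2² + 5²)(2² + 7²), take (2·2 − 5·7, 2·7 + 5·2) = (4 − 35, 14 + 10) = (-31, 24); dropping signs (only squares matter) gives (31, 24); check 31² + 24² = 961 + 576 = 1537 ✓.
  1537 · 73 = 112201: from (31² + 24²)(3² + 8²), take (31·3 − 24·8, 31·8 + 24·3) = (93 − 192, 248 + 72) = (-99, 320); dropping signs (only squares matter) gives (99, 320); check 99² + 320² = 9801 + 102400 = 112201 ✓.
Step 4: Order so x ≤ y and verify: 99² + 320² = 9801 + 102400 = 112201 = n. ✓

n = 112201 = 99² + 320² (one valid representation with x ≤ y).


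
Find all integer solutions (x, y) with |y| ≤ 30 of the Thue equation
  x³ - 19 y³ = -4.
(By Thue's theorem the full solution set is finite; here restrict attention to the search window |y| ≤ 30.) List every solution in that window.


The equation is x³ - 19y³ = -4. For fixed y, x³ = 19·y³ − 4, so a solution requires the RHS to be a perfect cube.
Strategy: iterate y from -30 to 30, compute RHS = 19·y³ − 4, and check whether it is a (positive or negative) perfect cube.
Check small values of y:
  y = 0: RHS = -4 is not a perfect cube.
  y = 1: RHS = 15 is not a perfect cube.
  y = -1: RHS = -23 is not a perfect cube.
  y = 2: RHS = 148 is not a perfect cube.
  y = -2: RHS = -156 is not a perfect cube.
  y = 3: RHS = 509 is not a perfect cube.
  y = -3: RHS = -517 is not a perfect cube.
Continuing the search up to |y| = 30 finds no solutions either.
No (x, y) in the scanned range satisfies the equation.

No integer solutions with |y| ≤ 30.


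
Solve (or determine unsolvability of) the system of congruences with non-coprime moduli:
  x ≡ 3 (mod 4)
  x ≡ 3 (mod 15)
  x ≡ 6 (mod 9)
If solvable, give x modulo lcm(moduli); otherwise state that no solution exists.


Moduli 4, 15, 9 are not pairwise coprime, so CRT works modulo lcm(m_i) when all pairwise compatibility conditions hold.
Pairwise compatibility: gcd(m_i, m_j) must divide a_i - a_j for every pair.
Merge one congruence at a time:
  Start: x ≡ 3 (mod 4).
  Combine with x ≡ 3 (mod 15): gcd(4, 15) = 1; 3 - 3 = 0, which IS divisible by 1, so compatible.
    Write x = 3 + 4·t and substitute into x ≡ 3 (mod 15): 4·t ≡ 3 − 3 = 0 (mod 15).
    The inverse of 4 mod 15 is 4 (since 4·4 = 16 = 1·15 + 1), so t ≡ 4·0 = 0 ≡ 0 (mod 15).
    Then x = 3 + 4·0 = 3, valid modulo lcm(4, 15) = 60: x ≡ 3 (mod 60).
  Combine with x ≡ 6 (mod 9): gcd(60, 9) = 3; 6 - 3 = 3, which IS divisible by 3, so compatible.
    Write x = 3 + 60·t and substitute into x ≡ 6 (mod 9): 60·t ≡ 6 − 3 = 3 (mod 9).
    Divide the congruence (and modulus) by g = 3: 20·t ≡ 1 (mod 3).
    Reduce coefficients mod 3: 2·t ≡ 1 (mod 3).
    The inverse of 2 mod 3 is 2 (since 2·2 = 4 = 1·3 + 1), so t ≡ 2·1 = 2 ≡ 2 (mod 3).
    Then x = 3 + 60·2 = 123, valid modulo lcm(60, 9) = 180: x ≡ 123 (mod 180).
Verify: 123 mod 4 = 3, 123 mod 15 = 3, 123 mod 9 = 6.

x ≡ 123 (mod 180).


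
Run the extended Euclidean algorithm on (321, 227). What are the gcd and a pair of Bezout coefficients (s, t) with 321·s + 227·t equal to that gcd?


Euclidean algorithm on (321, 227) — divide until remainder is 0:
  321 = 1 · 227 + 94
  227 = 2 · 94 + 39
  94 = 2 · 39 + 16
  39 = 2 · 16 + 7
  16 = 2 · 7 + 2
  7 = 3 · 2 + 1
  2 = 2 · 1 + 0
gcd(321, 227) = 1.
Track Bezout coefficients alongside the remainders: start with r₀ = 321 = a·1 + b·0 (s = 1, t = 0) and r₁ = 227 = a·0 + b·1 (s = 0, t = 1); each new remainder r_{k+1} = r_{k-1} − q_k·r_k inherits s_{k+1} = s_{k-1} − q_k·s_k, t_{k+1} = t_{k-1} − q_k·t_k, so r_k = a·s_k + b·t_k at every step:
  q = 1: r = 94, s = 1 − 1·0 = 1, t = 0 − 1·1 = -1  (check: 321·1 + 227·(-1) = 94)
  q = 2: r = 39, s = 0 − 2·1 = -2, t = 1 − 2·(-1) = 3  (check: 321·(-2) + 227·3 = 39)
  q = 2: r = 16, s = 1 − 2·(-2) = 5, t = -1 − 2·3 = -7  (check: 321·5 + 227·(-7) = 16)
  q = 2: r = 7, s = -2 − 2·5 = -12, t = 3 − 2·(-7) = 17  (check: 321·(-12) + 227·17 = 7)
  q = 2: r = 2, s = 5 − 2·(-12) = 29, t = -7 − 2·17 = -41  (check: 321·29 + 227·(-41) = 2)
  q = 3: r = 1, s = -12 − 3·29 = -99, t = 17 − 3·(-41) = 140  (check: 321·(-99) + 227·140 = 1)
The row with r = 1 (the gcd) gives the Bezout coefficients s = -99, t = 140.
Result: 321 · (-99) + 227 · (140) = 1.

gcd(321, 227) = 1; s = -99, t = 140 (check: 321·(-99) + 227·140 = 1).


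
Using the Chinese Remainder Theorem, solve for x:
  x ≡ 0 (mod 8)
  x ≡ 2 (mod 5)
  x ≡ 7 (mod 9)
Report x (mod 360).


Moduli 8, 5, 9 are pairwise coprime; by CRT there is a unique solution modulo M = 8 · 5 · 9 = 360.
Solve pairwise, accumulating the modulus:
  Start with x ≡ 0 (mod 8).
  Combine with x ≡ 2 (mod 5): since gcd(8, 5) = 1, we get a unique residue mod 40.
    Write x = 0 + 8·t and substitute into x ≡ 2 (mod 5): 8·t ≡ 2 − 0 = 2 (mod 5).
    Reduce coefficients mod 5: 3·t ≡ 2 (mod 5).
    The inverse of 3 mod 5 is 2 (since 3·2 = 6 = 1·5 + 1), so t ≡ 2·2 = 4 ≡ 4 (mod 5).
    Then x = 0 + 8·4 = 32, valid modulo lcm(8, 5) = 40: x ≡ 32 (mod 40).
  Combine with x ≡ 7 (mod 9): since gcd(40, 9) = 1, we get a unique residue mod 360.
    Write x = 32 + 40·t and substitute into x ≡ 7 (mod 9): 40·t ≡ 7 − 32 = -25 (mod 9).
    Reduce coefficients mod 9: 4·t ≡ 2 (mod 9).
    The inverse of 4 mod 9 is 7 (since 4·7 = 28 = 3·9 + 1), so t ≡ 7·2 = 14 ≡ 5 (mod 9).
    Then x = 32 + 40·5 = 232, valid modulo lcm(40, 9) = 360: x ≡ 232 (mod 360).
Verify: 232 mod 8 = 0 ✓, 232 mod 5 = 2 ✓, 232 mod 9 = 7 ✓.

x ≡ 232 (mod 360).


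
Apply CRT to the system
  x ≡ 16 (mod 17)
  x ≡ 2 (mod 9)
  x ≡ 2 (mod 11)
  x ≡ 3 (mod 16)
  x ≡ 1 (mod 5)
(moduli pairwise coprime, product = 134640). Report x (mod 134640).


Product of moduli M = 17 · 9 · 11 · 16 · 5 = 134640.
Merge one congruence at a time:
  Start: x ≡ 16 (mod 17).
  Combine with x ≡ 2 (mod 9); new modulus lcm = 153.
    Write x = 16 + 17·t and substitute into x ≡ 2 (mod 9): 17·t ≡ 2 − 16 = -14 (mod 9).
    Reduce coefficients mod 9: 8·t ≡ 4 (mod 9).
    The inverse of 8 mod 9 is 8 (since 8·8 = 64 = 7·9 + 1), so t ≡ 8·4 = 32 ≡ 5 (mod 9).
    Then x = 16 + 17·5 = 101, valid modulo lcm(17, 9) = 153: x ≡ 101 (mod 153).
  Combine with x ≡ 2 (mod 11); new modulus lcm = 1683.
    Write x = 101 + 153·t and substitute into x ≡ 2 (mod 11): 153·t ≡ 2 − 101 = -99 (mod 11).
    Reduce coefficients mod 11: 10·t ≡ 0 (mod 11).
    The inverse of 10 mod 11 is 10 (since 10·10 = 100 = 9·11 + 1), so t ≡ 10·0 = 0 ≡ 0 (mod 11).
    Then x = 101 + 153·0 = 101, valid modulo lcm(153, 11) = 1683: x ≡ 101 (mod 1683).
  Combine with x ≡ 3 (mod 16); new modulus lcm = 26928.
    Write x = 101 + 1683·t and substitute into x ≡ 3 (mod 16): 1683·t ≡ 3 − 101 = -98 (mod 16).
    Reduce coefficients mod 16: 3·t ≡ 14 (mod 16).
    The inverse of 3 mod 16 is 11 (since 3·11 = 33 = 2·16 + 1), so t ≡ 11·14 = 154 ≡ 10 (mod 16).
    Then x = 101 + 1683·10 = 16931, valid modulo lcm(1683, 16) = 26928: x ≡ 16931 (mod 26928).
  Combine with x ≡ 1 (mod 5); new modulus lcm = 134640.
    Write x = 16931 + 26928·t and substitute into x ≡ 1 (mod 5): 26928·t ≡ 1 − 16931 = -16930 (mod 5).
    Reduce coefficients mod 5: 3·t ≡ 0 (mod 5).
    The inverse of 3 mod 5 is 2 (since 3·2 = 6 = 1·5 + 1), so t ≡ 2·0 = 0 ≡ 0 (mod 5).
    Then x = 16931 + 26928·0 = 16931, valid modulo lcm(26928, 5) = 134640: x ≡ 16931 (mod 134640).
Verify against each original: 16931 mod 17 = 16, 16931 mod 9 = 2, 16931 mod 11 = 2, 16931 mod 16 = 3, 16931 mod 5 = 1.

x ≡ 16931 (mod 134640).


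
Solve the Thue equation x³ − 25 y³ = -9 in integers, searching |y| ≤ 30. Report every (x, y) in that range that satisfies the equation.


The equation is x³ - 25y³ = -9. For fixed y, x³ = 25·y³ − 9, so a solution requires the RHS to be a perfect cube.
Strategy: iterate y from -30 to 30, compute RHS = 25·y³ − 9, and check whether it is a (positive or negative) perfect cube.
Check small values of y:
  y = 0: RHS = -9 is not a perfect cube.
  y = 1: RHS = 16 is not a perfect cube.
  y = -1: RHS = -34 is not a perfect cube.
  y = 2: RHS = 191 is not a perfect cube.
  y = -2: RHS = -209 is not a perfect cube.
  y = 3: RHS = 666 is not a perfect cube.
  y = -3: RHS = -684 is not a perfect cube.
Continuing the search up to |y| = 30 finds no solutions either.
No (x, y) in the scanned range satisfies the equation.

No integer solutions with |y| ≤ 30.


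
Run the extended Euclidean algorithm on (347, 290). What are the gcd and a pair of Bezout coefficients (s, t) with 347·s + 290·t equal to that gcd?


Euclidean algorithm on (347, 290) — divide until remainder is 0:
  347 = 1 · 290 + 57
  290 = 5 · 57 + 5
  57 = 11 · 5 + 2
  5 = 2 · 2 + 1
  2 = 2 · 1 + 0
gcd(347, 290) = 1.
Track Bezout coefficients alongside the remainders: start with r₀ = 347 = a·1 + b·0 (s = 1, t = 0) and r₁ = 290 = a·0 + b·1 (s = 0, t = 1); each new remainder r_{k+1} = r_{k-1} − q_k·r_k inherits s_{k+1} = s_{k-1} − q_k·s_k, t_{k+1} = t_{k-1} − q_k·t_k, so r_k = a·s_k + b·t_k at every step:
  q = 1: r = 57, s = 1 − 1·0 = 1, t = 0 − 1·1 = -1  (check: 347·1 + 290·(-1) = 57)
  q = 5: r = 5, s = 0 − 5·1 = -5, t = 1 − 5·(-1) = 6  (check: 347·(-5) + 290·6 = 5)
  q = 11: r = 2, s = 1 − 11·(-5) = 56, t = -1 − 11·6 = -67  (check: 347·56 + 290·(-67) = 2)
  q = 2: r = 1, s = -5 − 2·56 = -117, t = 6 − 2·(-67) = 140  (check: 347·(-117) + 290·140 = 1)
The row with r = 1 (the gcd) gives the Bezout coefficients s = -117, t = 140.
Result: 347 · (-117) + 290 · (140) = 1.

gcd(347, 290) = 1; s = -117, t = 140 (check: 347·(-117) + 290·140 = 1).


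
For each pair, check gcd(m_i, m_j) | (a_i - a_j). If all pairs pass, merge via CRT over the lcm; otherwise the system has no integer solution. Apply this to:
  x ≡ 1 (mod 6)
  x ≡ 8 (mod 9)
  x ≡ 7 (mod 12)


Moduli 6, 9, 12 are not pairwise coprime, so CRT works modulo lcm(m_i) when all pairwise compatibility conditions hold.
Pairwise compatibility: gcd(m_i, m_j) must divide a_i - a_j for every pair.
Merge one congruence at a time:
  Start: x ≡ 1 (mod 6).
  Combine with x ≡ 8 (mod 9): gcd(6, 9) = 3, and 8 - 1 = 7 is NOT divisible by 3.
    ⇒ system is inconsistent (no integer solution).

No solution (the system is inconsistent).


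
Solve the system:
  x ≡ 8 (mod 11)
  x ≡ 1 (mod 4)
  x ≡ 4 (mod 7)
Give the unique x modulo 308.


Moduli 11, 4, 7 are pairwise coprime; by CRT there is a unique solution modulo M = 11 · 4 · 7 = 308.
Solve pairwise, accumulating the modulus:
  Start with x ≡ 8 (mod 11).
  Combine with x ≡ 1 (mod 4): since gcd(11, 4) = 1, we get a unique residue mod 44.
    Write x = 8 + 11·t and substitute into x ≡ 1 (mod 4): 11·t ≡ 1 − 8 = -7 (mod 4).
    Reduce coefficients mod 4: 3·t ≡ 1 (mod 4).
    The inverse of 3 mod 4 is 3 (since 3·3 = 9 = 2·4 + 1), so t ≡ 3·1 = 3 ≡ 3 (mod 4).
    Then x = 8 + 11·3 = 41, valid modulo lcm(11, 4) = 44: x ≡ 41 (mod 44).
  Combine with x ≡ 4 (mod 7): since gcd(44, 7) = 1, we get a unique residue mod 308.
    Write x = 41 + 44·t and substitute into x ≡ 4 (mod 7): 44·t ≡ 4 − 41 = -37 (mod 7).
    Reduce coefficients mod 7: 2·t ≡ 5 (mod 7).
    The inverse of 2 mod 7 is 4 (since 2·4 = 8 = 1·7 + 1), so t ≡ 4·5 = 20 ≡ 6 (mod 7).
    Then x = 41 + 44·6 = 305, valid modulo lcm(44, 7) = 308: x ≡ 305 (mod 308).
Verify: 305 mod 11 = 8 ✓, 305 mod 4 = 1 ✓, 305 mod 7 = 4 ✓.

x ≡ 305 (mod 308).


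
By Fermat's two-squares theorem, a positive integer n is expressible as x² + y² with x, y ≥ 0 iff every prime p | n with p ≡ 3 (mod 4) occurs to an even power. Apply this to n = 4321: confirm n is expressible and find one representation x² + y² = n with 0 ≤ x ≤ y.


Step 1: Factor n = 4321 = 29 · 149.
Step 2: Check the mod-4 condition on each prime factor: 29 ≡ 1 (mod 4), exponent 1; 149 ≡ 1 (mod 4), exponent 1.
All primes ≡ 3 (mod 4) appear to even exponent (or don't appear), so by the two-squares theorem n IS expressible as a sum of two squares.
Step 3: Build a representation. Here n = 29 · 149 is a product of primes ≡ 1 (mod 4). Each prime p ≡ 1 (mod 4) is itself a sum of two squares; find a² by testing p − a² for a perfect square:
  29: 29 − 1² = 28, 29 − 2² = 25 = 5² ⇒ 29 = 2² + 5².
  149: 149 − 1² = 148, 149 − 2² = 145, 149 − 3² = 140, 149 − 4² = 133, 149 − 5² = 124, 149 − 6² = 113, 149 − 7² = 100 = 10² ⇒ 149 = 7² + 10².
  Combine using the Brahmagupta–Fibonacci identity (a² + b²)(c² + d²) = (ac − bd)² + (ad + bc)² = (ac + bd)² + (ad − bc)²:
  29 · 149 = 4321: from (2² + 5²)(7² + 10²), take (2·7 − 5·10, 2·10 + 5·7) = (14 − 50, 20 + 35) = (-36, 55); dropping signs (only squares matter) gives (36, 55); check 36² + 55² = 1296 + 3025 = 4321 ✓.
Step 4: Order so x ≤ y and verify: 36² + 55² = 1296 + 3025 = 4321 = n. ✓

n = 4321 = 36² + 55² (one valid representation with x ≤ y).


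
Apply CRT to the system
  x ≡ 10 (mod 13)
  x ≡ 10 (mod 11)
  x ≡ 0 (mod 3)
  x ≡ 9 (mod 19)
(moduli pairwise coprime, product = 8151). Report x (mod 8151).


Product of moduli M = 13 · 11 · 3 · 19 = 8151.
Merge one congruence at a time:
  Start: x ≡ 10 (mod 13).
  Combine with x ≡ 10 (mod 11); new modulus lcm = 143.
    Write x = 10 + 13·t and substitute into x ≡ 10 (mod 11): 13·t ≡ 10 − 10 = 0 (mod 11).
    Reduce coefficients mod 11: 2·t ≡ 0 (mod 11).
    The inverse of 2 mod 11 is 6 (since 2·6 = 12 = 1·11 + 1), so t ≡ 6·0 = 0 ≡ 0 (mod 11).
    Then x = 10 + 13·0 = 10, valid modulo lcm(13, 11) = 143: x ≡ 10 (mod 143).
  Combine with x ≡ 0 (mod 3); new modulus lcm = 429.
    Write x = 10 + 143·t and substitute into x ≡ 0 (mod 3): 143·t ≡ 0 − 10 = -10 (mod 3).
    Reduce coefficients mod 3: 2·t ≡ 2 (mod 3).
    The inverse of 2 mod 3 is 2 (since 2·2 = 4 = 1·3 + 1), so t ≡ 2·2 = 4 ≡ 1 (mod 3).
    Then x = 10 + 143·1 = 153, valid modulo lcm(143, 3) = 429: x ≡ 153 (mod 429).
  Combine with x ≡ 9 (mod 19); new modulus lcm = 8151.
    Write x = 153 + 429·t and substitute into x ≡ 9 (mod 19): 429·t ≡ 9 − 153 = -144 (mod 19).
    Reduce coefficients mod 19: 11·t ≡ 8 (mod 19).
    The inverse of 11 mod 19 is 7 (since 11·7 = 77 = 4·19 + 1), so t ≡ 7·8 = 56 ≡ 18 (mod 19).
    Then x = 153 + 429·18 = 7875, valid modulo lcm(429, 19) = 8151: x ≡ 7875 (mod 8151).
Verify against each original: 7875 mod 13 = 10, 7875 mod 11 = 10, 7875 mod 3 = 0, 7875 mod 19 = 9.

x ≡ 7875 (mod 8151).


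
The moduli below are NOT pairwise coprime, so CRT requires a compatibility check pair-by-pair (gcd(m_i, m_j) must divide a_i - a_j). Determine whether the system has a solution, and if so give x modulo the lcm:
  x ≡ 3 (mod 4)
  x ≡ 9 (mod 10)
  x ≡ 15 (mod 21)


Moduli 4, 10, 21 are not pairwise coprime, so CRT works modulo lcm(m_i) when all pairwise compatibility conditions hold.
Pairwise compatibility: gcd(m_i, m_j) must divide a_i - a_j for every pair.
Merge one congruence at a time:
  Start: x ≡ 3 (mod 4).
  Combine with x ≡ 9 (mod 10): gcd(4, 10) = 2; 9 - 3 = 6, which IS divisible by 2, so compatible.
    Write x = 3 + 4·t and substitute into x ≡ 9 (mod 10): 4·t ≡ 9 − 3 = 6 (mod 10).
    Divide the congruence (and modulus) by g = 2: 2·t ≡ 3 (mod 5).
    The inverse of 2 mod 5 is 3 (since 2·3 = 6 = 1·5 + 1), so t ≡ 3·3 = 9 ≡ 4 (mod 5).
    Then x = 3 + 4·4 = 19, valid modulo lcm(4, 10) = 20: x ≡ 19 (mod 20).
  Combine with x ≡ 15 (mod 21): gcd(20, 21) = 1; 15 - 19 = -4, which IS divisible by 1, so compatible.
    Write x = 19 + 20·t and substitute into x ≡ 15 (mod 21): 20·t ≡ 15 − 19 = -4 (mod 21).
    Reduce coefficients mod 21: 20·t ≡ 17 (mod 21).
    The inverse of 20 mod 21 is 20 (since 20·20 = 400 = 19·21 + 1), so t ≡ 20·17 = 340 ≡ 4 (mod 21).
    Then x = 19 + 20·4 = 99, valid modulo lcm(20, 21) = 420: x ≡ 99 (mod 420).
Verify: 99 mod 4 = 3, 99 mod 10 = 9, 99 mod 21 = 15.

x ≡ 99 (mod 420).


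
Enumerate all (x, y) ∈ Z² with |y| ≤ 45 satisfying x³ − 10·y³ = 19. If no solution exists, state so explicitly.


The equation is x³ - 10y³ = 19. For fixed y, x³ = 10·y³ + 19, so a solution requires the RHS to be a perfect cube.
Strategy: iterate y from -45 to 45, compute RHS = 10·y³ + 19, and check whether it is a (positive or negative) perfect cube.
Check small values of y:
  y = 0: RHS = 19 is not a perfect cube.
  y = 1: RHS = 29 is not a perfect cube.
  y = -1: RHS = 9 is not a perfect cube.
  y = 2: RHS = 99 is not a perfect cube.
  y = -2: RHS = -61 is not a perfect cube.
  y = 3: RHS = 289 is not a perfect cube.
  y = -3: RHS = -251 is not a perfect cube.
Continuing the search up to |y| = 45 finds no solutions either.
No (x, y) in the scanned range satisfies the equation.

No integer solutions with |y| ≤ 45.


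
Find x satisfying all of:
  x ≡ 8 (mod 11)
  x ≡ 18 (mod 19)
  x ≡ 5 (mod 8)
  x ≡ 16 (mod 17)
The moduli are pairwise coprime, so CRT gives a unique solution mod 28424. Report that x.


Product of moduli M = 11 · 19 · 8 · 17 = 28424.
Merge one congruence at a time:
  Start: x ≡ 8 (mod 11).
  Combine with x ≡ 18 (mod 19); new modulus lcm = 209.
    Write x = 8 + 11·t and substitute into x ≡ 18 (mod 19): 11·t ≡ 18 − 8 = 10 (mod 19).
    The inverse of 11 mod 19 is 7 (since 11·7 = 77 = 4·19 + 1), so t ≡ 7·10 = 70 ≡ 13 (mod 19).
    Then x = 8 + 11·13 = 151, valid modulo lcm(11, 19) = 209: x ≡ 151 (mod 209).
  Combine with x ≡ 5 (mod 8); new modulus lcm = 1672.
    Write x = 151 + 209·t and substitute into x ≡ 5 (mod 8): 209·t ≡ 5 − 151 = -146 (mod 8).
    Reduce coefficients mod 8: 1·t ≡ 6 (mod 8).
    So t ≡ 6 (mod 8).
    Then x = 151 + 209·6 = 1405, valid modulo lcm(209, 8) = 1672: x ≡ 1405 (mod 1672).
  Combine with x ≡ 16 (mod 17); new modulus lcm = 28424.
    Write x = 1405 + 1672·t and substitute into x ≡ 16 (mod 17): 1672·t ≡ 16 − 1405 = -1389 (mod 17).
    Reduce coefficients mod 17: 6·t ≡ 5 (mod 17).
    The inverse of 6 mod 17 is 3 (since 6·3 = 18 = 1·17 + 1), so t ≡ 3·5 = 15 ≡ 15 (mod 17).
    Then x = 1405 + 1672·15 = 26485, valid modulo lcm(1672, 17) = 28424: x ≡ 26485 (mod 28424).
Verify against each original: 26485 mod 11 = 8, 26485 mod 19 = 18, 26485 mod 8 = 5, 26485 mod 17 = 16.

x ≡ 26485 (mod 28424).


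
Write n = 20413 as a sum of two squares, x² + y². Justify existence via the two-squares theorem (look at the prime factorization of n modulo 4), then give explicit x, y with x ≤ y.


Step 1: Factor n = 20413 = 137 · 149.
Step 2: Check the mod-4 condition on each prime factor: 137 ≡ 1 (mod 4), exponent 1; 149 ≡ 1 (mod 4), exponent 1.
All primes ≡ 3 (mod 4) appear to even exponent (or don't appear), so by the two-squares theorem n IS expressible as a sum of two squares.
Step 3: Build a representation. Here n = 137 · 149 is a product of primes ≡ 1 (mod 4). Each prime p ≡ 1 (mod 4) is itself a sum of two squares; find a² by testing p − a² for a perfect square:
  137: 137 − 1² = 136, 137 − 2² = 133, 137 − 3² = 128, 137 − 4² = 121 = 11² ⇒ 137 = 4² + 11².
  149: 149 − 1² = 148, 149 − 2² = 145, 149 − 3² = 140, 149 − 4² = 133, 149 − 5² = 124, 149 − 6² = 113, 149 − 7² = 100 = 10² ⇒ 149 = 7² + 10².
  Combine using the Brahmagupta–Fibonacci identity (a² + b²)(c² + d²) = (ac − bd)² + (ad + bc)² = (ac + bd)² + (ad − bc)²:
  137 · 149 = 20413: from (4² + 11²)(7² + 10²), take (4·7 − 11·10, 4·10 + 11·7) = (28 − 110, 40 + 77) = (-82, 117); dropping signs (only squares matter) gives (82, 117); check 82² + 117² = 6724 + 13689 = 20413 ✓.
Step 4: Order so x ≤ y and verify: 82² + 117² = 6724 + 13689 = 20413 = n. ✓

n = 20413 = 82² + 117² (one valid representation with x ≤ y).


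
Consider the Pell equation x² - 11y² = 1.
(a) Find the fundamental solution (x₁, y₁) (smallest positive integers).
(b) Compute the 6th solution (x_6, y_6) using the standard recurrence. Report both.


Step 1: Find the fundamental solution (x₁, y₁) of x² - 11y² = 1.
  Expand √11 as a continued fraction. a₀ = ⌊√11⌋ = 3; iterate m_{k+1} = d_k·a_k − m_k, d_{k+1} = (11 − m_{k+1}²)/d_k, a_{k+1} = ⌊(a₀ + m_{k+1})/d_{k+1}⌋ (starting m₀ = 0, d₀ = 1), with convergents p_k = a_k·p_{k-1} + p_{k-2}, q_k = a_k·q_{k-1} + q_{k-2} (p₋₁ = 1, q₋₁ = 0):
  k = 0: a₀ = 3; p₀/q₀ = 3/1; p₀² − 11·q₀² = 9 − 11 = -2.
  k = 1: m = 3, d = 2, a = ⌊(3 + 3)/2⌋ = 3; p/q = (3·3 + 1)/(3·1 + 0) = 10/3; p² − 11·q² = 100 − 99 = 1.
  The first convergent with p² − 11·q² = 1 gives the fundamental solution (x₁, y₁) = (10, 3).
Step 2: Apply the recurrence (x_{n+1}, y_{n+1}) = (x₁x_n + 11y₁y_n, x₁y_n + y₁x_n) repeatedly.
  From (x_1, y_1) = (10, 3): x_2 = 10·10 + 11·3·3 = 199; y_2 = 10·3 + 3·10 = 60.
  From (x_2, y_2) = (199, 60): x_3 = 10·199 + 11·3·60 = 3970; y_3 = 10·60 + 3·199 = 1197.
  From (x_3, y_3) = (3970, 1197): x_4 = 10·3970 + 11·3·1197 = 79201; y_4 = 10·1197 + 3·3970 = 23880.
  From (x_4, y_4) = (79201, 23880): x_5 = 10·79201 + 11·3·23880 = 1580050; y_5 = 10·23880 + 3·79201 = 476403.
  From (x_5, y_5) = (1580050, 476403): x_6 = 10·1580050 + 11·3·476403 = 31521799; y_6 = 10·476403 + 3·1580050 = 9504180.
Step 3: Verify x_6² - 11·y_6² = 993623812196401 - 993623812196400 = 1 (should be 1). ✓

(x_1, y_1) = (10, 3); (x_6, y_6) = (31521799, 9504180).


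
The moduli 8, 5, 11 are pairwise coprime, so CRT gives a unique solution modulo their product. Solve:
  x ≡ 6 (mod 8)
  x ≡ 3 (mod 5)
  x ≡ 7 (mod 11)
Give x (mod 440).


Moduli 8, 5, 11 are pairwise coprime; by CRT there is a unique solution modulo M = 8 · 5 · 11 = 440.
Solve pairwise, accumulating the modulus:
  Start with x ≡ 6 (mod 8).
  Combine with x ≡ 3 (mod 5): since gcd(8, 5) = 1, we get a unique residue mod 40.
    Write x = 6 + 8·t and substitute into x ≡ 3 (mod 5): 8·t ≡ 3 − 6 = -3 (mod 5).
    Reduce coefficients mod 5: 3·t ≡ 2 (mod 5).
    The inverse of 3 mod 5 is 2 (since 3·2 = 6 = 1·5 + 1), so t ≡ 2·2 = 4 ≡ 4 (mod 5).
    Then x = 6 + 8·4 = 38, valid modulo lcm(8, 5) = 40: x ≡ 38 (mod 40).
  Combine with x ≡ 7 (mod 11): since gcd(40, 11) = 1, we get a unique residue mod 440.
    Write x = 38 + 40·t and substitute into x ≡ 7 (mod 11): 40·t ≡ 7 − 38 = -31 (mod 11).
    Reduce coefficients mod 11: 7·t ≡ 2 (mod 11).
    The inverse of 7 mod 11 is 8 (since 7·8 = 56 = 5·11 + 1), so t ≡ 8·2 = 16 ≡ 5 (mod 11).
    Then x = 38 + 40·5 = 238, valid modulo lcm(40, 11) = 440: x ≡ 238 (mod 440).
Verify: 238 mod 8 = 6 ✓, 238 mod 5 = 3 ✓, 238 mod 11 = 7 ✓.

x ≡ 238 (mod 440).
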